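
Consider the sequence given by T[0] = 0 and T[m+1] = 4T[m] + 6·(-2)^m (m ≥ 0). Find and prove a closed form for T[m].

Claim: T[m] = 4^m − (-2)^m.

Base case: T[0] = 0, and 4^0 − (-2)^0 = 1 − 1 = 0.
Assume T[r] = 4^r − (-2)^r for some r ≥ 0.
Then T[r+1] = 4T[r] + 6·(-2)^r = 4·(4^r − (-2)^r) + 6·(-2)^r = 4^{r+1} − 4·(-2)^r + 6·(-2)^r = 4^{r+1} + 2·(-2)^r = 4^{r+1} − (-2)^{r+1}.
So the formula holds for r+1, and by induction T[m] = 4^m − (-2)^m for all m ≥ 0.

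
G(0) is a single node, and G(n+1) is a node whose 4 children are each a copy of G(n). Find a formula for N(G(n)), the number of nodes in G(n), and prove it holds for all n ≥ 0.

Claim: N(G(n)) = (4^{n+1} − 1)/3.

Base case: N(G(0)) = 1, and (4^{0+1} − 1)/3 = 1.
Assume N(G(j)) = (4^{j+1} − 1)/3.
Then N(G(j+1)) = 1 + 4N(G(j)) = 1 + 4·(4^{j+1} − 1)/3 = 1 + (4^{j+2} − 4)/3 = (3 + 4^{j+2} − 4)/3 = (4^{j+2} − 1)/3.
This completes the inductive step, so N(G(n)) = (4^{n+1} − 1)/3 for all n ≥ 0.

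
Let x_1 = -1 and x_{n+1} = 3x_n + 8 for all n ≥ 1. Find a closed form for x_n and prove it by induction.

Claim: x_n = 3^n − 4.

Base case: x_1 = -1, and 3^1 − 4 = 3 − 4 = -1.
Assume x_m = 3^m − 4 for some m ≥ 1.
Then x_{m+1} = 3x_m + 8 = 3·(3^m − 4) + 8 = 3^{m+1} − 12 + 8 = 3^{m+1} − 4.
By induction, x_n = 3^n − 4 for all n ≥ 1.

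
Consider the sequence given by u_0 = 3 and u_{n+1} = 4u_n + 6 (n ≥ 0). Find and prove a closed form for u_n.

Claim: u_n = 5·4^n − 2.

Base case: u_0 = 3, and 5·4^0 − 2 = 5 − 2 = 3.
Assume u_j = 5·4^j − 2 for some j ≥ 0.
Then u_{j+1} = 4u_j + 6 = 4·(5·4^j − 2) + 6 = 20·4^j − 8 + 6 = 5·4^{j+1} − 2.
So the formula holds for j+1, and by induction u_n = 5·4^n − 2 for all n ≥ 0.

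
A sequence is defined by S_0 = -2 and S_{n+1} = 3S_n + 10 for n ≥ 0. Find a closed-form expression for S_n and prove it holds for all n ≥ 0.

Claim: S_n = 3^{n+1} − 5.

Base case: S_0 = -2, and 3^{0+1} − 5 = 3 − 5 = -2.
Assume S_k = 3^{k+1} − 5 for some k ≥ 0.
Then S_{k+1} = 3S_k + 10 = 3·(3^{k+1} − 5) + 10 = 3^{k+2} − 15 + 10 = 3^{k+2} − 5.
By induction, S_n = 3^{n+1} − 5 for all n ≥ 0.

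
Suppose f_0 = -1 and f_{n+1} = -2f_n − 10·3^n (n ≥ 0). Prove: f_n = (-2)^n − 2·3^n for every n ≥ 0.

Base case: f_0 = -1, and (-2)^0 − 2·3^0 = 1 − 2 = -1.
Assume f_j = (-2)^j − 2·3^j for some j ≥ 0.
Then f_{j+1} = -2f_j − 10·3^j = -2·((-2)^j − 2·3^j) − 10·3^j = (-2)^{j+1} + 4·3^j − 10·3^j = (-2)^{j+1} − 6·3^j = (-2)^{j+1} − 2·3^{j+1}.
This completes the inductive step, so f_n = (-2)^n − 2·3^n for all n ≥ 0.

f_n = (-2)^n − 2·3^n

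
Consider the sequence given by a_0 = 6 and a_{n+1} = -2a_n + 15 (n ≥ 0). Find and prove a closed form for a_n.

Claim: a_n = (-2)^n + 5.

Base case: a_0 = 6, and (-2)^0 + 5 = 1 + 5 = 6.
Assume a_j = (-2)^j + 5 for some j ≥ 0.
Then a_{j+1} = -2a_j + 15 = -2·((-2)^j + 5) + 15 = -2·(-2)^j − 10 + 15 = (-2)^{j+1} + 5.
This completes the inductive step, so a_n = (-2)^n + 5 for all n ≥ 0.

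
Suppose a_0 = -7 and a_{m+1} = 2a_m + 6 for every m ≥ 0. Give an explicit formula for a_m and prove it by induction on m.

Claim: a_m = -2^m − 6.

Base case: a_0 = -7, and -2^0 − 6 = -1 − 6 = -7.
Assume a_k = -2^k − 6 for some k ≥ 0.
Then a_{k+1} = 2a_k + 6 = 2·(-2^k − 6) + 6 = -2^{k+1} − 12 + 6 = -2^{k+1} − 6.
So the formula holds for k+1, and by induction a_m = -2^m − 6 for all m ≥ 0.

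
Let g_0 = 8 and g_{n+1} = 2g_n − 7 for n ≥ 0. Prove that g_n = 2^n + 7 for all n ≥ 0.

Base case: g_0 = 8, and 2^0 + 7 = 1 + 7 = 8.
Assume g_k = 2^k + 7 for some k ≥ 0.
Then g_{k+1} = 2g_k − 7 = 2·(2^k + 7) − 7 = 2^{k+1} + 14 − 7 = 2^{k+1} + 7.
By induction, g_n = 2^n + 7 for all n ≥ 0.

g_n = 2^n + 7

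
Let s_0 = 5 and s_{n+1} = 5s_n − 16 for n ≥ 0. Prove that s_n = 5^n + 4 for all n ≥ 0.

Base case: s_0 = 5, and 5^0 + 4 = 1 + 4 = 5.
Assume s_r = 5^r + 4 for some r ≥ 0.
Then s_{r+1} = 5s_r − 16 = 5·(5^r + 4) − 16 = 5^{r+1} + 20 − 16 = 5^{r+1} + 4.
This completes the inductive step, so s_n = 5^n + 4 for all n ≥ 0.

s_n = 5^n + 4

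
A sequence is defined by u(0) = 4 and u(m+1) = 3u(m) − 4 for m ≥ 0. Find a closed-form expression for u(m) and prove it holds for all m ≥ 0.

Claim: u(m) = 2·3^m + 2.

Base case: u(0) = 4, and 2·3^0 + 2 = 2 + 2 = 4.
Assume u(r) = 2·3^r + 2 for some r ≥ 0.
Then u(r+1) = 3u(r) − 4 = 3·(2·3^r + 2) − 4 = 6·3^r + 6 − 4 = 2·3^{r+1} + 2.
So the formula holds for r+1, and by induction u(m) = 2·3^m + 2 for all m ≥ 0.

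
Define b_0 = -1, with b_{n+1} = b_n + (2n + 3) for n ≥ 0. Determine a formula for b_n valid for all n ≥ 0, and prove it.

Claim: b_n = n^2 + 2n − 1.

Base case: b_0 = -1, and 0^2 + 2·0 − 1 = -1.
Assume b_k = k^2 + 2k − 1.
Then b_{k+1} = b_k + (2k + 3) = (k^2 + 2k − 1) + (2k + 3) = k^2 + 4k + 2,
and (k+1)^2 + 2·(k+1) − 1 = k^2 + 4k + 2.
Hence b_n = n^2 + 2n − 1 for every n ≥ 0, by induction.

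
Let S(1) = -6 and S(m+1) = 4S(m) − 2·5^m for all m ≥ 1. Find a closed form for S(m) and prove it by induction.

Claim: S(m) = 4^m − 2·5^m.

Base case: S(1) = -6, and 4^1 − 2·5^1 = 4 − 10 = -6.
Assume S(r) = 4^r − 2·5^r for some r ≥ 1.
Then S(r+1) = 4S(r) − 2·5^r = 4·(4^r − 2·5^r) − 2·5^r = 4^{r+1} − 8·5^r − 2·5^r = 4^{r+1} − 10·5^r = 4^{r+1} − 2·5^{r+1}.
By induction, S(m) = 4^m − 2·5^m for all m ≥ 1.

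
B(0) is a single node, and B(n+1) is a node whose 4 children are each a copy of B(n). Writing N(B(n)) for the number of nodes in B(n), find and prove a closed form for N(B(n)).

Claim: N(B(n)) = (4^{n+1} − 1)/3.

Base case: N(B(0)) = 1, and (4^{0+1} − 1)/3 = 1.
Assume N(B(r)) = (4^{r+1} − 1)/3.
Then N(B(r+1)) = 1 + 4N(B(r)) = 1 + 4·(4^{r+1} − 1)/3 = 1 + (4^{r+2} − 4)/3 = (3 + 4^{r+2} − 4)/3 = (4^{r+2} − 1)/3.
This completes the inductive step, so N(B(n)) = (4^{n+1} − 1)/3 for all n ≥ 0.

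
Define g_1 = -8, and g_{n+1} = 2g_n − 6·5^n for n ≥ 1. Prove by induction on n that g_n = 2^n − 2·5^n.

Base case: g_1 = -8, and 2^1 − 2·5^1 = 2 − 10 = -8.
Assume g_m = 2^m − 2·5^m for some m ≥ 1.
Then g_{m+1} = 2g_m − 6·5^m = 2·(2^m − 2·5^m) − 6·5^m = 2^{m+1} − 4·5^m − 6·5^m = 2^{m+1} − 10·5^m = 2^{m+1} − 2·5^{m+1}.
So the formula holds for m+1, and by induction g_n = 2^n − 2·5^n for all n ≥ 1.

g_n = 2^n − 2·5^n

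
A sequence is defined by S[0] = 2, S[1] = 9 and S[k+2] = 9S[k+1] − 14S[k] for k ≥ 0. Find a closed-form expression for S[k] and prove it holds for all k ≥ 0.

Claim: S[k] = 2^k + 7^k.

Base cases: S[0] = 2 and 2^0 + 7^0 = 2; S[1] = 9 and 2^1 + 7^1 = 9.
Assume S[j] = 2^j + 7^j for all 0 ≤ j ≤ m, where m ≥ 1.
Then S[m+1] = 9S[m] − 14S[m−1] = 9·(2^m + 7^m) − 14·(2^{m−1} + 7^{m−1}) = (9·2 − 14)2^{m−1} + (9·7 − 14)7^{m−1} = 4·2^{m−1} + 49·7^{m−1} = 2^{m+1} + 7^{m+1}.
So the formula holds for m+1, and by strong induction S[k] = 2^k + 7^k for all k ≥ 0.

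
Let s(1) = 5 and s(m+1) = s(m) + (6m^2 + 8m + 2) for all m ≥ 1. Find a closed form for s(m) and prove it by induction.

Claim: s(m) = 2m^3 + m^2 − m + 3.

Base case: s(1) = 5, and 2·1^3 + 1^2 − 1 + 3 = 5.
Assume s(r) = 2r^3 + r^2 − r + 3.
Then s(r+1) = s(r) + (6r^2 + 8r + 2) = (2r^3 + r^2 − r + 3) + (6r^2 + 8r + 2) = 2r^3 + 7r^2 + 7r + 5,
and 2·(r+1)^3 + (r+1)^2 − (r+1) + 3 = 2r^3 + 7r^2 + 7r + 5.
Hence s(m) = 2m^3 + m^2 − m + 3 for every m ≥ 1, by induction.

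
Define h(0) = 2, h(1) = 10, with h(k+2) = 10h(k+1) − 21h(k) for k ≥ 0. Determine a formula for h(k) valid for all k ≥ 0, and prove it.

Claim: h(k) = 7^k + 3^k.

Base cases: h(0) = 2 and 7^0 + 3^0 = 2; h(1) = 10 and 7^1 + 3^1 = 10.
Assume h(j) = 7^j + 3^j for all 0 ≤ j ≤ m, where m ≥ 1.
Then h(m+1) = 10h(m) − 21h(m−1) = 10·(7^m + 3^m) − 21·(7^{m−1} + 3^{m−1}) = (10·7 − 21)7^{m−1} + (10·3 − 21)3^{m−1} = 49·7^{m−1} + 9·3^{m−1} = 7^{m+1} + 3^{m+1}.
This completes the inductive step, so h(k) = 7^k + 3^k for all k ≥ 0.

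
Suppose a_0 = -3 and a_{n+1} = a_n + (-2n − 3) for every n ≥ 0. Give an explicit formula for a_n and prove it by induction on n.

Claim: a_n = -n^2 − 2n − 3.

Base case: a_0 = -3, and -0^2 − 2·0 − 3 = -3.
Assume a_k = -k^2 − 2k − 3.
Then a_{k+1} = a_k + (-2k − 3) = (-k^2 − 2k − 3) + (-2k − 3) = -k^2 − 4k − 6,
and -(k+1)^2 − 2·(k+1) − 3 = -k^2 − 4k − 6.
This completes the inductive step, so a_n = -n^2 − 2n − 3 for all n ≥ 0.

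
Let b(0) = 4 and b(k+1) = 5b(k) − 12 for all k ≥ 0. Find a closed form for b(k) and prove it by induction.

Claim: b(k) = 5^k + 3.

Base case: b(0) = 4, and 5^0 + 3 = 1 + 3 = 4.
Assume b(j) = 5^j + 3 for some j ≥ 0.
Then b(j+1) = 5b(j) − 12 = 5·(5^j + 3) − 12 = 5^{j+1} + 15 − 12 = 5^{j+1} + 3.
So the formula holds for j+1, and by induction b(k) = 5^k + 3 for all k ≥ 0.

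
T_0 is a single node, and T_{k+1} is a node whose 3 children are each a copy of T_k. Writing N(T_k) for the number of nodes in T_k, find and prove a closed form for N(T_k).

Claim: N(T_k) = (3^{k+1} − 1)/2.

Base case: N(T_0) = 1, and (3^{0+1} − 1)/2 = 1.
Assume N(T_j) = (3^{j+1} − 1)/2.
Then N(T_{j+1}) = 1 + 3N(T_j) = 1 + 3·(3^{j+1} − 1)/2 = 1 + (3^{j+2} − 3)/2 = (2 + 3^{j+2} − 3)/2 = (3^{j+2} − 1)/2.
This completes the inductive step, so N(T_k) = (3^{k+1} − 1)/2 for all k ≥ 0.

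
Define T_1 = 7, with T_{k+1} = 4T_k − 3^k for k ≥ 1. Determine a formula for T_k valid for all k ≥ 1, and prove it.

Claim: T_k = 4^k + 3^k.

Base case: T_1 = 7, and 4^1 + 3^1 = 4 + 3 = 7.
Assume T_m = 4^m + 3^m for some m ≥ 1.
Then T_{m+1} = 4T_m − 3^m = 4·(4^m + 3^m) − 3^m = 4^{m+1} + 4·3^m − 3^m = 4^{m+1} + 3·3^m = 4^{m+1} + 3^{m+1}.
By induction, T_k = 4^k + 3^k for all k ≥ 1.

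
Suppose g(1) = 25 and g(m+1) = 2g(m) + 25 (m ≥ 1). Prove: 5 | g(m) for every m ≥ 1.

Base case: g(1) = 25 = 5·5, so 5 | g(1).
Assume 5 | g(j), so g(j) = 5t for some integer t.
Then g(j+1) = 2g(j) + 25 = 2·(5t) + 25 = 5(2t + 5), so 5 | g(j+1).
By induction, 5 | g(m) for all m ≥ 1.

5 | g(m)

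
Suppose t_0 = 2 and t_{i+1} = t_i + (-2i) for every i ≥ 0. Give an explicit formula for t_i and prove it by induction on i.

Claim: t_i = -i^2 + i + 2.

Base case: t_0 = 2, and -0^2 + 0 + 2 = 2.
Assume t_j = -j^2 + j + 2.
Then t_{j+1} = t_j + (-2j) = (-j^2 + j + 2) + (-2j) = -j^2 − j + 2,
and -(j+1)^2 + (j+1) + 2 = -j^2 − j + 2.
This completes the inductive step, so t_i = -i^2 + i + 2 for all i ≥ 0.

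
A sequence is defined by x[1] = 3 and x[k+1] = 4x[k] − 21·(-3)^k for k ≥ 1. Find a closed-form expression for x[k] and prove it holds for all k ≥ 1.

Claim: x[k] = 3·4^k + 3·(-3)^k.

Base case: x[1] = 3, and 3·4^1 + 3·(-3)^1 = 12 − 9 = 3.
Assume x[m] = 3·4^m + 3·(-3)^m for some m ≥ 1.
Then x[m+1] = 4x[m] − 21·(-3)^m = 4·(3·4^m + 3·(-3)^m) − 21·(-3)^m = 3·4^{m+1} + 12·(-3)^m − 21·(-3)^m = 3·4^{m+1} − 9·(-3)^m = 3·4^{m+1} + 3·(-3)^{m+1}.
So the formula holds for m+1, and by induction x[k] = 3·4^k + 3·(-3)^k for all k ≥ 1.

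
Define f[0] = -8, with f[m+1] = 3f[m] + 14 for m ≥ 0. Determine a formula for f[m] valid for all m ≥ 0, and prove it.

Claim: f[m] = -3^m − 7.

Base case: f[0] = -8, and -3^0 − 7 = -1 − 7 = -8.
Assume f[k] = -3^k − 7 for some k ≥ 0.
Then f[k+1] = 3f[k] + 14 = 3·(-3^k − 7) + 14 = -3^{k+1} − 21 + 14 = -3^{k+1} − 7.
Hence f[m] = -3^m − 7 for every m ≥ 0, by induction.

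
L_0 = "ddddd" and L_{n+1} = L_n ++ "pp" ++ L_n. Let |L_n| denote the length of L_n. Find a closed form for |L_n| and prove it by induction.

Claim: |L_n| = 7·2^n − 2.

Base case: |L_0| = 5, and 7·2^0 − 2 = 5.
Assume |L_k| = 7·2^k − 2.
Then |L_{k+1}| = |L_k| + 2 + |L_k| = 2|L_k| + 2 = 2(7·2^k − 2) + 2 = 7·2^{k+1} − 4 + 2 = 7·2^{k+1} − 2.
This completes the inductive step, so |L_n| = 7·2^n − 2 for all n ≥ 0.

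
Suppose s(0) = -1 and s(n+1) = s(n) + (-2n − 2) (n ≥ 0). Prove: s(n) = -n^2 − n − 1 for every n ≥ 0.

Base case: s(0) = -1, and -0^2 − 0 − 1 = -1.
Assume s(k) = -k^2 − k − 1.
Then s(k+1) = s(k) + (-2k − 2) = (-k^2 − k − 1) + (-2k − 2) = -k^2 − 3k − 3,
and -(k+1)^2 − (k+1) − 1 = -k^2 − 3k − 3.
By induction, s(n) = -n^2 − n − 1 for all n ≥ 0.

s(n) = -n^2 − n − 1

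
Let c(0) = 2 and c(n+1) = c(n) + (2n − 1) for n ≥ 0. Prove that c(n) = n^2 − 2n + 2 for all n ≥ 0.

Base case: c(0) = 2, and 0^2 − 2·0 + 2 = 2.
Assume c(k) = k^2 − 2k + 2.
Then c(k+1) = c(k) + (2k − 1) = (k^2 − 2k + 2) + (2k − 1) = k^2 + 1,
and (k+1)^2 − 2·(k+1) + 2 = k^2 + 1.
Hence c(n) = n^2 − 2n + 2 for every n ≥ 0, by induction.

c(n) = n^2 − 2n + 2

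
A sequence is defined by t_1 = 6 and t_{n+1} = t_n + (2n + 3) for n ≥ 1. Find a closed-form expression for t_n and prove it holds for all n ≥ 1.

Claim: t_n = n^2 + 2n + 3.

Base case: t_1 = 6, and 1^2 + 2·1 + 3 = 6.
Assume t_k = k^2 + 2k + 3.
Then t_{k+1} = t_k + (2k + 3) = (k^2 + 2k + 3) + (2k + 3) = k^2 + 4k + 6,
and (k+1)^2 + 2·(k+1) + 3 = k^2 + 4k + 6.
This completes the inductive step, so t_n = n^2 + 2n + 3 for all n ≥ 1.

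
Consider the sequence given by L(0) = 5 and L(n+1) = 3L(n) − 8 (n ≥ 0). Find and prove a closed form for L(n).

Claim: L(n) = 3^n + 4.

Base case: L(0) = 5, and 3^0 + 4 = 1 + 4 = 5.
Assume L(r) = 3^r + 4 for some r ≥ 0.
Then L(r+1) = 3L(r) − 8 = 3·(3^r + 4) − 8 = 3^{r+1} + 12 − 8 = 3^{r+1} + 4.
This completes the inductive step, so L(n) = 3^n + 4 for all n ≥ 0.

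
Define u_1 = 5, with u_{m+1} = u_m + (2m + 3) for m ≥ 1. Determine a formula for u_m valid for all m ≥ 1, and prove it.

Claim: u_m = m^2 + 2m + 2.

Base case: u_1 = 5, and 1^2 + 2·1 + 2 = 5.
Assume u_j = j^2 + 2j + 2.
Then u_{j+1} = u_j + (2j + 3) = (j^2 + 2j + 2) + (2j + 3) = j^2 + 4j + 5,
and (j+1)^2 + 2·(j+1) + 2 = j^2 + 4j + 5.
Hence u_m = m^2 + 2m + 2 for every m ≥ 1, by induction.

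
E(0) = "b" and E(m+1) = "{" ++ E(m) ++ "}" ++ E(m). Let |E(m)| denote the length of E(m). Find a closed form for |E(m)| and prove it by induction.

Claim: |E(m)| = 3·2^m − 2.

Base case: |E(0)| = 1, and 3·2^0 − 2 = 1.
Assume |E(r)| = 3·2^r − 2.
Then |E(r+1)| = 1 + |E(r)| + 1 + |E(r)| = 2|E(r)| + 2 = 2(3·2^r − 2) + 2 = 3·2^{r+1} − 4 + 2 = 3·2^{r+1} − 2.
Hence |E(m)| = 3·2^m − 2 for every m ≥ 0, by induction.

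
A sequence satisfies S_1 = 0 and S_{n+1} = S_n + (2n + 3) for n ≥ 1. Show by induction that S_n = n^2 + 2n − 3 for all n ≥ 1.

Base case: S_1 = 0, and 1^2 + 2·1 − 3 = 0.
Assume S_m = m^2 + 2m − 3.
Then S_{m+1} = S_m + (2m + 3) = (m^2 + 2m − 3) + (2m + 3) = m^2 + 4m,
and (m+1)^2 + 2·(m+1) − 3 = m^2 + 4m.
By induction, S_n = n^2 + 2n − 3 for all n ≥ 1.

S_n = n^2 + 2n − 3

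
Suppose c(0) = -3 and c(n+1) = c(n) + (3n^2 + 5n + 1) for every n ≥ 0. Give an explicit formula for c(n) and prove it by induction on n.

Claim: c(n) = n^3 + n^2 − n − 3.

Base case: c(0) = -3, and 0^3 + 0^2 − 0 − 3 = -3.
Assume c(m) = m^3 + m^2 − m − 3.
Then c(m+1) = c(m) + (3m^2 + 5m + 1) = (m^3 + m^2 − m − 3) + (3m^2 + 5m + 1) = m^3 + 4m^2 + 4m − 2,
and (m+1)^3 + (m+1)^2 − (m+1) − 3 = m^3 + 4m^2 + 4m − 2.
Hence c(n) = n^3 + n^2 − n − 3 for every n ≥ 0, by induction.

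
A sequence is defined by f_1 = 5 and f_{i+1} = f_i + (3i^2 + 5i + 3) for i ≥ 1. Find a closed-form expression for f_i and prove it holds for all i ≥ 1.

Claim: f_i = i^3 + i^2 + i + 2.

Base case: f_1 = 5, and 1^3 + 1^2 + 1 + 2 = 5.
Assume f_m = m^3 + m^2 + m + 2.
Then f_{m+1} = f_m + (3m^2 + 5m + 3) = (m^3 + m^2 + m + 2) + (3m^2 + 5m + 3) = m^3 + 4m^2 + 6m + 5,
and (m+1)^3 + (m+1)^2 + (m+1) + 2 = m^3 + 4m^2 + 6m + 5.
This completes the inductive step, so f_i = i^3 + i^2 + i + 2 for all i ≥ 1.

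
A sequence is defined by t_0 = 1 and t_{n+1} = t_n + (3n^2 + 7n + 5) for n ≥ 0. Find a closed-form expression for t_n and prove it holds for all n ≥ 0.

Claim: t_n = n^3 + 2n^2 + 2n + 1.

Base case: t_0 = 1, and 0^3 + 2·0^2 + 2·0 + 1 = 1.
Assume t_j = j^3 + 2j^2 + 2j + 1.
Then t_{j+1} = t_j + (3j^2 + 7j + 5) = (j^3 + 2j^2 + 2j + 1) + (3j^2 + 7j + 5) = j^3 + 5j^2 + 9j + 6,
and (j+1)^3 + 2·(j+1)^2 + 2·(j+1) + 1 = j^3 + 5j^2 + 9j + 6.
By induction, t_n = n^3 + 2n^2 + 2n + 1 for all n ≥ 0.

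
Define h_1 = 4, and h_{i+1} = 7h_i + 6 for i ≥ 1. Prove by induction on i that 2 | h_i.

Base case: h_1 = 4 = 2·2, so 2 | h_1.
Assume 2 | h_k, so h_k = 2t for some integer t.
Then h_{k+1} = 7h_k + 6 = 7·(2t) + 6 = 2(7t + 3), so 2 | h_{k+1}.
By induction, 2 | h_i for all i ≥ 1.

2 | h_i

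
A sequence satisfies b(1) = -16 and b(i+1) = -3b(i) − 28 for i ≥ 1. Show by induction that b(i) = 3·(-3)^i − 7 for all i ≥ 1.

Base case: b(1) = -16, and 3·(-3)^1 − 7 = -9 − 7 = -16.
Assume b(m) = 3·(-3)^m − 7 for some m ≥ 1.
Then b(m+1) = -3b(m) − 28 = -3·(3·(-3)^m − 7) − 28 = -9·(-3)^m + 21 − 28 = 3·(-3)^{m+1} − 7.
So the formula holds for m+1, and by induction b(i) = 3·(-3)^i − 7 for all i ≥ 1.

b(i) = 3·(-3)^i − 7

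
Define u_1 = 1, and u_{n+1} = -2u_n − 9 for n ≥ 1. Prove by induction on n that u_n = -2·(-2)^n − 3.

Base case: u_1 = 1, and -2·(-2)^1 − 3 = 4 − 3 = 1.
Assume u_m = -2·(-2)^m − 3 for some m ≥ 1.
Then u_{m+1} = -2u_m − 9 = -2·(-2·(-2)^m − 3) − 9 = 4·(-2)^m + 6 − 9 = -2·(-2)^{m+1} − 3.
This completes the inductive step, so u_n = -2·(-2)^n − 3 for all n ≥ 1.

u_n = -2·(-2)^n − 3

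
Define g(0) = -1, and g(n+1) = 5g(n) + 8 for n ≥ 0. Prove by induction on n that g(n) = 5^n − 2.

Base case: g(0) = -1, and 5^0 − 2 = 1 − 2 = -1.
Assume g(m) = 5^m − 2 for some m ≥ 0.
Then g(m+1) = 5g(m) + 8 = 5·(5^m − 2) + 8 = 5^{m+1} − 10 + 8 = 5^{m+1} − 2.
This completes the inductive step, so g(n) = 5^n − 2 for all n ≥ 0.

g(n) = 5^n − 2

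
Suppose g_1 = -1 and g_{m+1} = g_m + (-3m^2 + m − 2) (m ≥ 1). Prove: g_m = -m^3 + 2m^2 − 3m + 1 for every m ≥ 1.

Base case: g_1 = -1, and -1^3 + 2·1^2 − 3·1 + 1 = -1.
Assume g_r = -r^3 + 2r^2 − 3r + 1.
Then g_{r+1} = g_r + (-3r^2 + r − 2) = (-r^3 + 2r^2 − 3r + 1) + (-3r^2 + r − 2) = -r^3 − r^2 − 2r − 1,
and -(r+1)^3 + 2·(r+1)^2 − 3·(r+1) + 1 = -r^3 − r^2 − 2r − 1.
Hence g_m = -m^3 + 2m^2 − 3m + 1 for every m ≥ 1, by induction.

g_m = -m^3 + 2m^2 − 3m + 1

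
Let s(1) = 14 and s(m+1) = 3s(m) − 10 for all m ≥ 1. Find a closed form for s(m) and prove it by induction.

Claim: s(m) = 3^{m+1} + 5.

Base case: s(1) = 14, and 3^{1+1} + 5 = 9 + 5 = 14.
Assume s(k) = 3^{k+1} + 5 for some k ≥ 1.
Then s(k+1) = 3s(k) − 10 = 3·(3^{k+1} + 5) − 10 = 3^{k+2} + 15 − 10 = 3^{k+2} + 5.
This completes the inductive step, so s(m) = 3^{m+1} + 5 for all m ≥ 1.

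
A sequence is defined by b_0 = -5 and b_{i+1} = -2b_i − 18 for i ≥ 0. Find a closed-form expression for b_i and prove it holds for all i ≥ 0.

Claim: b_i = (-2)^i − 6.

Base case: b_0 = -5, and (-2)^0 − 6 = 1 − 6 = -5.
Assume b_j = (-2)^j − 6 for some j ≥ 0.
Then b_{j+1} = -2b_j − 18 = -2·((-2)^j − 6) − 18 = -2·(-2)^j + 12 − 18 = (-2)^{j+1} − 6.
Hence b_i = (-2)^i − 6 for every i ≥ 0, by induction.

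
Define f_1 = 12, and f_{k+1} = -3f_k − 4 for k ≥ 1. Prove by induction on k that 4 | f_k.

Base case: f_1 = 12 = 4·3, so 4 | f_1.
Assume 4 | f_j, so f_j = 4t for some integer t.
Then f_{j+1} = -3f_j − 4 = -3·(4t) − 4 = 4(-3t − 1), so 4 | f_{j+1}.
Hence 4 | f_k for every k ≥ 1, by induction.

4 | f_k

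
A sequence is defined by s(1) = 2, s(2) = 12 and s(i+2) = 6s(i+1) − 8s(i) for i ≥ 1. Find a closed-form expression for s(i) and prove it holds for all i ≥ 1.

Claim: s(i) = -2^i + 4^i.

Base cases: s(1) = 2 and -2^1 + 4^1 = 2; s(2) = 12 and -2^2 + 4^2 = 12.
Assume s(j) = -2^j + 4^j for all 1 ≤ j ≤ r, where r ≥ 2.
Then s(r+1) = 6s(r) − 8s(r−1) = 6·(-2^r + 4^r) − 8·(-2^{r−1} + 4^{r−1}) = -(6·2 − 8)2^{r−1} + (6·4 − 8)4^{r−1} = -4·2^{r−1} + 16·4^{r−1} = -2^{r+1} + 4^{r+1}.
Hence s(i) = -2^i + 4^i for every i ≥ 1, by strong induction.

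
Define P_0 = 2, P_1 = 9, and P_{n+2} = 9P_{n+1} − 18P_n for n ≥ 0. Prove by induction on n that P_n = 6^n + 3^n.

Base cases: P_0 = 2 and 6^0 + 3^0 = 2; P_1 = 9 and 6^1 + 3^1 = 9.
Assume P_j = 6^j + 3^j for all 0 ≤ j ≤ r, where r ≥ 1.
Then P_{r+1} = 9P_r − 18P_{r−1} = 9·(6^r + 3^r) − 18·(6^{r−1} + 3^{r−1}) = (9·6 − 18)6^{r−1} + (9·3 − 18)3^{r−1} = 36·6^{r−1} + 9·3^{r−1} = 6^{r+1} + 3^{r+1}.
This completes the inductive step, so P_n = 6^n + 3^n for all n ≥ 0.

P_n = 6^n + 3^n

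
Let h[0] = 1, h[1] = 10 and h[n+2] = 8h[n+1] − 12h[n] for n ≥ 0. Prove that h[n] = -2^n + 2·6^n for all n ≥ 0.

Base cases: h[0] = 1 and -2^0 + 2·6^0 = 1; h[1] = 10 and -2^1 + 2·6^1 = 10.
Assume h[j] = -2^j + 2·6^j for all 0 ≤ j ≤ k, where k ≥ 1.
Then h[k+1] = 8h[k] − 12h[k−1] = 8·(-2^k + 2·6^k) − 12·(-2^{k−1} + 2·6^{k−1}) = -(8·2 − 12)2^{k−1} + 2·(8·6 − 12)6^{k−1} = -4·2^{k−1} + 72·6^{k−1} = -2^{k+1} + 2·6^{k+1}.
This completes the inductive step, so h[n] = -2^n + 2·6^n for all n ≥ 0.

h[n] = -2^n + 2·6^n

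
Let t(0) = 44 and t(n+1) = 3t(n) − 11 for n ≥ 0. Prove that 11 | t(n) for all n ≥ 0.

Base case: t(0) = 44 = 11·4, so 11 | t(0).
Assume 11 | t(k), so t(k) = 11s for some integer s.
Then t(k+1) = 3t(k) − 11 = 3·(11s) − 11 = 11(3s − 1), so 11 | t(k+1).
So the property holds for k+1, and by induction 11 | t(n) for all n ≥ 0.

11 | t(n)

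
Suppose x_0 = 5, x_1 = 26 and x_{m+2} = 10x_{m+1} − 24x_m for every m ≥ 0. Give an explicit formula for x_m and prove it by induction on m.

Claim: x_m = 3·6^m + 2·4^m.

Base cases: x_0 = 5 and 3·6^0 + 2·4^0 = 5; x_1 = 26 and 3·6^1 + 2·4^1 = 26.
Assume x_j = 3·6^j + 2·4^j for all 0 ≤ j ≤ k, where k ≥ 1.
Then x_{k+1} = 10x_k − 24x_{k−1} = 10·(3·6^k + 2·4^k) − 24·(3·6^{k−1} + 2·4^{k−1}) = 3·(10·6 − 24)6^{k−1} + 2·(10·4 − 24)4^{k−1} = 108·6^{k−1} + 32·4^{k−1} = 3·6^{k+1} + 2·4^{k+1}.
By strong induction, x_m = 3·6^m + 2·4^m for all m ≥ 0.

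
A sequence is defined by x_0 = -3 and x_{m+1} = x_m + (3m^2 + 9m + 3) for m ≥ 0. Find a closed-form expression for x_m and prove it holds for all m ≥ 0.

Claim: x_m = m^3 + 3m^2 − m − 3.

Base case: x_0 = -3, and 0^3 + 3·0^2 − 0 − 3 = -3.
Assume x_j = j^3 + 3j^2 − j − 3.
Then x_{j+1} = x_j + (3j^2 + 9j + 3) = (j^3 + 3j^2 − j − 3) + (3j^2 + 9j + 3) = j^3 + 6j^2 + 8j,
and (j+1)^3 + 3·(j+1)^2 − (j+1) − 3 = j^3 + 6j^2 + 8j.
By induction, x_m = m^3 + 3m^2 − m − 3 for all m ≥ 0.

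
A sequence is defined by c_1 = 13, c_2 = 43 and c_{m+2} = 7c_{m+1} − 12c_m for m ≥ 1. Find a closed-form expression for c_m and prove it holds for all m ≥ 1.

Claim: c_m = 3·3^m + 4^m.

Base cases: c_1 = 13 and 3·3^1 + 4^1 = 13; c_2 = 43 and 3·3^2 + 4^2 = 43.
Assume c_i = 3·3^i + 4^i for all 1 ≤ i ≤ j, where j ≥ 2.
Then c_{j+1} = 7c_j − 12c_{j−1} = 7·(3·3^j + 4^j) − 12·(3·3^{j−1} + 4^{j−1}) = 3·(7·3 − 12)3^{j−1} + (7·4 − 12)4^{j−1} = 27·3^{j−1} + 16·4^{j−1} = 3·3^{j+1} + 4^{j+1}.
Hence c_m = 3·3^m + 4^m for every m ≥ 1, by strong induction.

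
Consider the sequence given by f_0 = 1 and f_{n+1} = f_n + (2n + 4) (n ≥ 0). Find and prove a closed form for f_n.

Claim: f_n = n^2 + 3n + 1.

Base case: f_0 = 1, and 0^2 + 3·0 + 1 = 1.
Assume f_j = j^2 + 3j + 1.
Then f_{j+1} = f_j + (2j + 4) = (j^2 + 3j + 1) + (2j + 4) = j^2 + 5j + 5,
and (j+1)^2 + 3·(j+1) + 1 = j^2 + 5j + 5.
By induction, f_n = n^2 + 3n + 1 for all n ≥ 0.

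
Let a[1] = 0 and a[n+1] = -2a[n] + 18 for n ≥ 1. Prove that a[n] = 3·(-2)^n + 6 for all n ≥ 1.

Base case: a[1] = 0, and 3·(-2)^1 + 6 = -6 + 6 = 0.
Assume a[m] = 3·(-2)^m + 6 for some m ≥ 1.
Then a[m+1] = -2a[m] + 18 = -2·(3·(-2)^m + 6) + 18 = -6·(-2)^m − 12 + 18 = 3·(-2)^{m+1} + 6.
This completes the inductive step, so a[n] = 3·(-2)^n + 6 for all n ≥ 1.

a[n] = 3·(-2)^n + 6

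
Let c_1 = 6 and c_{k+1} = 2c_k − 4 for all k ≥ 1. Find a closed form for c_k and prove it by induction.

Claim: c_k = 2^k + 4.

Base case: c_1 = 6, and 2^1 + 4 = 2 + 4 = 6.
Assume c_j = 2^j + 4 for some j ≥ 1.
Then c_{j+1} = 2c_j − 4 = 2·(2^j + 4) − 4 = 2^{j+1} + 8 − 4 = 2^{j+1} + 4.
This completes the inductive step, so c_k = 2^k + 4 for all k ≥ 1.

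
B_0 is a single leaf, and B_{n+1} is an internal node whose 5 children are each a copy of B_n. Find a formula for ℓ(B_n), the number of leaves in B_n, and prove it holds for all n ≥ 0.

Claim: ℓ(B_n) = 5^n.

Base case: ℓ(B_0) = 1, and 5^0 = 1.
Assume ℓ(B_j) = 5^j.
Then ℓ(B_{j+1}) = 5·ℓ(B_j) = 5·5^j = 5^{j+1}.
Hence ℓ(B_n) = 5^n for every n ≥ 0, by induction.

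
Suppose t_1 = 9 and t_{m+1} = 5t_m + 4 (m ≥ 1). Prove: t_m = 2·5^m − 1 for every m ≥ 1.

Base case: t_1 = 9, and 2·5^1 − 1 = 10 − 1 = 9.
Assume t_k = 2·5^k − 1 for some k ≥ 1.
Then t_{k+1} = 5t_k + 4 = 5·(2·5^k − 1) + 4 = 10·5^k − 5 + 4 = 2·5^{k+1} − 1.
So the formula holds for k+1, and by induction t_m = 2·5^m − 1 for all m ≥ 1.

t_m = 2·5^m − 1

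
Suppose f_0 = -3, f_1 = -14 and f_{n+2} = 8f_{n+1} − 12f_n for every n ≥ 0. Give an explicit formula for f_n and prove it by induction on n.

Claim: f_n = -2^n − 2·6^n.

Base cases: f_0 = -3 and -2^0 − 2·6^0 = -3; f_1 = -14 and -2^1 − 2·6^1 = -14.
Assume f_j = -2^j − 2·6^j for all 0 ≤ j ≤ m, where m ≥ 1.
Then f_{m+1} = 8f_m − 12f_{m−1} = 8·(-2^m − 2·6^m) − 12·(-2^{m−1} − 2·6^{m−1}) = -(8·2 − 12)2^{m−1} − 2·(8·6 − 12)6^{m−1} = -4·2^{m−1} − 72·6^{m−1} = -2^{m+1} − 2·6^{m+1}.
By strong induction, f_n = -2^n − 2·6^n for all n ≥ 0.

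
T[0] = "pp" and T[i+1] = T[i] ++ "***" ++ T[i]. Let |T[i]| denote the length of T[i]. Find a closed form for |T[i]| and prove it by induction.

Claim: |T[i]| = 5·2^i − 3.

Base case: |T[0]| = 2, and 5·2^0 − 3 = 2.
Assume |T[j]| = 5·2^j − 3.
Then |T[j+1]| = |T[j]| + 3 + |T[j]| = 2|T[j]| + 3 = 2(5·2^j − 3) + 3 = 5·2^{j+1} − 6 + 3 = 5·2^{j+1} − 3.
Hence |T[i]| = 5·2^i − 3 for every i ≥ 0, by induction.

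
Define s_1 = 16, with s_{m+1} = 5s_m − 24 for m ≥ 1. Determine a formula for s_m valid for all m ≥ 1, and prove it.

Claim: s_m = 2·5^m + 6.

Base case: s_1 = 16, and 2·5^1 + 6 = 10 + 6 = 16.
Assume s_k = 2·5^k + 6 for some k ≥ 1.
Then s_{k+1} = 5s_k − 24 = 5·(2·5^k + 6) − 24 = 10·5^k + 30 − 24 = 2·5^{k+1} + 6.
By induction, s_m = 2·5^m + 6 for all m ≥ 1.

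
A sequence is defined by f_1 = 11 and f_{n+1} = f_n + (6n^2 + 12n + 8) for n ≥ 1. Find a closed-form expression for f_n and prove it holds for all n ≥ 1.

Claim: f_n = 2n^3 + 3n^2 + 3n + 3.

Base case: f_1 = 11, and 2·1^3 + 3·1^2 + 3·1 + 3 = 11.
Assume f_j = 2j^3 + 3j^2 + 3j + 3.
Then f_{j+1} = f_j + (6j^2 + 12j + 8) = (2j^3 + 3j^2 + 3j + 3) + (6j^2 + 12j + 8) = 2j^3 + 9j^2 + 15j + 11,
and 2·(j+1)^3 + 3·(j+1)^2 + 3·(j+1) + 3 = 2j^3 + 9j^2 + 15j + 11.
This completes the inductive step, so f_n = 2n^3 + 3n^2 + 3n + 3 for all n ≥ 1.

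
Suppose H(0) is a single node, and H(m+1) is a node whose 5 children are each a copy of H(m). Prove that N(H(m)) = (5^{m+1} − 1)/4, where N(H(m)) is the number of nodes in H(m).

Base case: N(H(0)) = 1, and (5^{0+1} − 1)/4 = 1.
Assume N(H(j)) = (5^{j+1} − 1)/4.
Then N(H(j+1)) = 1 + 5N(H(j)) = 1 + 5·(5^{j+1} − 1)/4 = 1 + (5^{j+2} − 5)/4 = (4 + 5^{j+2} − 5)/4 = (5^{j+2} − 1)/4.
By induction, N(H(m)) = (5^{m+1} − 1)/4 for all m ≥ 0.

N(H(m)) = (5^{m+1} − 1)/4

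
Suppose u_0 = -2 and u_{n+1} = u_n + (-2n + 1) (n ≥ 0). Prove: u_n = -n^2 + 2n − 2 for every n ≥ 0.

Base case: u_0 = -2, and -0^2 + 2·0 − 2 = -2.
Assume u_r = -r^2 + 2r − 2.
Then u_{r+1} = u_r + (-2r + 1) = (-r^2 + 2r − 2) + (-2r + 1) = -r^2 − 1,
and -(r+1)^2 + 2·(r+1) − 2 = -r^2 − 1.
Hence u_n = -n^2 + 2n − 2 for every n ≥ 0, by induction.

u_n = -n^2 + 2n − 2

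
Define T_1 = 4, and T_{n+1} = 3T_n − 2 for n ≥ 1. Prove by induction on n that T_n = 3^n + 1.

Base case: T_1 = 4, and 3^1 + 1 = 3 + 1 = 4.
Assume T_r = 3^r + 1 for some r ≥ 1.
Then T_{r+1} = 3T_r − 2 = 3·(3^r + 1) − 2 = 3^{r+1} + 3 − 2 = 3^{r+1} + 1.
This completes the inductive step, so T_n = 3^n + 1 for all n ≥ 1.

T_n = 3^n + 1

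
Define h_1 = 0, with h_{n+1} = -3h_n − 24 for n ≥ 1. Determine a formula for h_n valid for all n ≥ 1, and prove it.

Claim: h_n = -2·(-3)^n − 6.

Base case: h_1 = 0, and -2·(-3)^1 − 6 = 6 − 6 = 0.
Assume h_j = -2·(-3)^j − 6 for some j ≥ 1.
Then h_{j+1} = -3h_j − 24 = -3·(-2·(-3)^j − 6) − 24 = 6·(-3)^j + 18 − 24 = -2·(-3)^{j+1} − 6.
By induction, h_n = -2·(-3)^n − 6 for all n ≥ 1.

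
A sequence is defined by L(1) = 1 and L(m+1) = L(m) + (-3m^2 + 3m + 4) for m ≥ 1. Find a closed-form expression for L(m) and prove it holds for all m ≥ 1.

Claim: L(m) = -m^3 + 3m^2 + 2m − 3.

Base case: L(1) = 1, and -1^3 + 3·1^2 + 2·1 − 3 = 1.
Assume L(r) = -r^3 + 3r^2 + 2r − 3.
Then L(r+1) = L(r) + (-3r^2 + 3r + 4) = (-r^3 + 3r^2 + 2r − 3) + (-3r^2 + 3r + 4) = -r^3 + 5r + 1,
and -(r+1)^3 + 3·(r+1)^2 + 2·(r+1) − 3 = -r^3 + 5r + 1.
Hence L(m) = -m^3 + 3m^2 + 2m − 3 for every m ≥ 1, by induction.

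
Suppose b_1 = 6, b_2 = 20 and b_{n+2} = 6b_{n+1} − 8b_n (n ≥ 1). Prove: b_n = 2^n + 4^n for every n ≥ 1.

Base cases: b_1 = 6 and 2^1 + 4^1 = 6; b_2 = 20 and 2^2 + 4^2 = 20.
Assume b_j = 2^j + 4^j for all 1 ≤ j ≤ k, where k ≥ 2.
Then b_{k+1} = 6b_k − 8b_{k−1} = 6·(2^k + 4^k) − 8·(2^{k−1} + 4^{k−1}) = (6·2 − 8)2^{k−1} + (6·4 − 8)4^{k−1} = 4·2^{k−1} + 16·4^{k−1} = 2^{k+1} + 4^{k+1}.
This completes the inductive step, so b_n = 2^n + 4^n for all n ≥ 1.

b_n = 2^n + 4^n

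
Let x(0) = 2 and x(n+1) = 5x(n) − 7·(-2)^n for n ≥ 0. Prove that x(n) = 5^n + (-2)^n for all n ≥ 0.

Base case: x(0) = 2, and 5^0 + (-2)^0 = 1 + 1 = 2.
Assume x(r) = 5^r + (-2)^r for some r ≥ 0.
Then x(r+1) = 5x(r) − 7·(-2)^r = 5·(5^r + (-2)^r) − 7·(-2)^r = 5^{r+1} + 5·(-2)^r − 7·(-2)^r = 5^{r+1} − 2·(-2)^r = 5^{r+1} + (-2)^{r+1}.
This completes the inductive step, so x(n) = 5^n + (-2)^n for all n ≥ 0.

x(n) = 5^n + (-2)^n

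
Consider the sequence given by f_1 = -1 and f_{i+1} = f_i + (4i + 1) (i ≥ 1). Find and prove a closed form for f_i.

Claim: f_i = 2i^2 − i − 2.

Base case: f_1 = -1, and 2·1^2 − 1 − 2 = -1.
Assume f_r = 2r^2 − r − 2.
Then f_{r+1} = f_r + (4r + 1) = (2r^2 − r − 2) + (4r + 1) = 2r^2 + 3r − 1,
and 2·(r+1)^2 − (r+1) − 2 = 2r^2 + 3r − 1.
Hence f_i = 2i^2 − i − 2 for every i ≥ 1, by induction.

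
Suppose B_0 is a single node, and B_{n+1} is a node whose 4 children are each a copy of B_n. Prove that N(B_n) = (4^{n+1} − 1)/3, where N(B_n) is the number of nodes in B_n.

Base case: N(B_0) = 1, and (4^{0+1} − 1)/3 = 1.
Assume N(B_m) = (4^{m+1} − 1)/3.
Then N(B_{m+1}) = 1 + 4N(B_m) = 1 + 4·(4^{m+1} − 1)/3 = 1 + (4^{m+2} − 4)/3 = (3 + 4^{m+2} − 4)/3 = (4^{m+2} − 1)/3.
By induction, N(B_n) = (4^{n+1} − 1)/3 for all n ≥ 0.

N(B_n) = (4^{n+1} − 1)/3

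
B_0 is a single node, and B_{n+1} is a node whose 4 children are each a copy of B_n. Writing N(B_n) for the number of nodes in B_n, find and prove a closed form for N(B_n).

Claim: N(B_n) = (4^{n+1} − 1)/3.

Base case: N(B_0) = 1, and (4^{0+1} − 1)/3 = 1.
Assume N(B_j) = (4^{j+1} − 1)/3.
Then N(B_{j+1}) = 1 + 4N(B_j) = 1 + 4·(4^{j+1} − 1)/3 = 1 + (4^{j+2} − 4)/3 = (3 + 4^{j+2} − 4)/3 = (4^{j+2} − 1)/3.
This completes the inductive step, so N(B_n) = (4^{n+1} − 1)/3 for all n ≥ 0.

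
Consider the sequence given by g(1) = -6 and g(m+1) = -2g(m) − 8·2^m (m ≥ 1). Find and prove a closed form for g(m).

Claim: g(m) = (-2)^m − 2·2^m.

Base case: g(1) = -6, and (-2)^1 − 2·2^1 = -2 − 4 = -6.
Assume g(k) = (-2)^k − 2·2^k for some k ≥ 1.
Then g(k+1) = -2g(k) − 8·2^k = -2·((-2)^k − 2·2^k) − 8·2^k = (-2)^{k+1} + 4·2^k − 8·2^k = (-2)^{k+1} − 4·2^k = (-2)^{k+1} − 2·2^{k+1}.
By induction, g(m) = (-2)^m − 2·2^m for all m ≥ 1.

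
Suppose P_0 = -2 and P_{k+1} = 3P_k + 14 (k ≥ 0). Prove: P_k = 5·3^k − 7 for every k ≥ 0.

Base case: P_0 = -2, and 5·3^0 − 7 = 5 − 7 = -2.
Assume P_j = 5·3^j − 7 for some j ≥ 0.
Then P_{j+1} = 3P_j + 14 = 3·(5·3^j − 7) + 14 = 15·3^j − 21 + 14 = 5·3^{j+1} − 7.
Hence P_k = 5·3^k − 7 for every k ≥ 0, by induction.

P_k = 5·3^k − 7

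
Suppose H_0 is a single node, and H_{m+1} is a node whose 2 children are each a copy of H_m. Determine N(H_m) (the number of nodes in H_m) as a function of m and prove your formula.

Claim: N(H_m) = 2^{m+1} − 1.

Base case: N(H_0) = 1, and 2^{0+1} − 1 = 1.
Assume N(H_r) = 2^{r+1} − 1.
Then N(H_{r+1}) = 1 + 2N(H_r) = 1 + 2(2^{r+1} − 1) = 2^{r+2} − 2 + 1 = 2^{r+2} − 1.
This completes the inductive step, so N(H_m) = 2^{m+1} − 1 for all m ≥ 0.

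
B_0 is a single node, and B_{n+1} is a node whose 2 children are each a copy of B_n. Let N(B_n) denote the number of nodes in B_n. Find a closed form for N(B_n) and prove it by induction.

Claim: N(B_n) = 2^{n+1} − 1.

Base case: N(B_0) = 1, and 2^{0+1} − 1 = 1.
Assume N(B_j) = 2^{j+1} − 1.
Then N(B_{j+1}) = 1 + 2N(B_j) = 1 + 2(2^{j+1} − 1) = 2^{j+2} − 2 + 1 = 2^{j+2} − 1.
So the formula holds for j+1, and by induction N(B_n) = 2^{n+1} − 1 for all n ≥ 0.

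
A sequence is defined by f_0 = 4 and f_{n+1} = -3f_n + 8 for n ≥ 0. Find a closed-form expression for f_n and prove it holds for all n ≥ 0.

Claim: f_n = 2·(-3)^n + 2.

Base case: f_0 = 4, and 2·(-3)^0 + 2 = 2 + 2 = 4.
Assume f_k = 2·(-3)^k + 2 for some k ≥ 0.
Then f_{k+1} = -3f_k + 8 = -3·(2·(-3)^k + 2) + 8 = -6·(-3)^k − 6 + 8 = 2·(-3)^{k+1} + 2.
By induction, f_n = 2·(-3)^n + 2 for all n ≥ 0.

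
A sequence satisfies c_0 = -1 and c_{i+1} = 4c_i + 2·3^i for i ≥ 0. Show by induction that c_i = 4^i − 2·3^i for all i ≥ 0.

Base case: c_0 = -1, and 4^0 − 2·3^0 = 1 − 2 = -1.
Assume c_j = 4^j − 2·3^j for some j ≥ 0.
Then c_{j+1} = 4c_j + 2·3^j = 4·(4^j − 2·3^j) + 2·3^j = 4^{j+1} − 8·3^j + 2·3^j = 4^{j+1} − 6·3^j = 4^{j+1} − 2·3^{j+1}.
This completes the inductive step, so c_i = 4^i − 2·3^i for all i ≥ 0.

c_i = 4^i − 2·3^i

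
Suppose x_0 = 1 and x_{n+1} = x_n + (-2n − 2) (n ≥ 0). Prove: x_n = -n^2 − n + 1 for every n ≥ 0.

Base case: x_0 = 1, and -0^2 − 0 + 1 = 1.
Assume x_m = -m^2 − m + 1.
Then x_{m+1} = x_m + (-2m − 2) = (-m^2 − m + 1) + (-2m − 2) = -m^2 − 3m − 1,
and -(m+1)^2 − (m+1) + 1 = -m^2 − 3m − 1.
This completes the inductive step, so x_n = -n^2 − n + 1 for all n ≥ 0.

x_n = -n^2 − n + 1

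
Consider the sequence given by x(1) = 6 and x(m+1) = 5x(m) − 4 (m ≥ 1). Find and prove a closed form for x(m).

Claim: x(m) = 5^m + 1.

Base case: x(1) = 6, and 5^1 + 1 = 5 + 1 = 6.
Assume x(r) = 5^r + 1 for some r ≥ 1.
Then x(r+1) = 5x(r) − 4 = 5·(5^r + 1) − 4 = 5^{r+1} + 5 − 4 = 5^{r+1} + 1.
By induction, x(m) = 5^m + 1 for all m ≥ 1.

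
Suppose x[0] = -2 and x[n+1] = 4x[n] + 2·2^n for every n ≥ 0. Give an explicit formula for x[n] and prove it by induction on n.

Claim: x[n] = -4^n − 2^n.

Base case: x[0] = -2, and -4^0 − 2^0 = -1 − 1 = -2.
Assume x[r] = -4^r − 2^r for some r ≥ 0.
Then x[r+1] = 4x[r] + 2·2^r = 4·(-4^r − 2^r) + 2·2^r = -4^{r+1} − 4·2^r + 2·2^r = -4^{r+1} − 2·2^r = -4^{r+1} − 2^{r+1}.
Hence x[n] = -4^n − 2^n for every n ≥ 0, by induction.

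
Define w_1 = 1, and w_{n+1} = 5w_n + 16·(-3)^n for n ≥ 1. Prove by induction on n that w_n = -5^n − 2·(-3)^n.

Base case: w_1 = 1, and -5^1 − 2·(-3)^1 = -5 + 6 = 1.
Assume w_j = -5^j − 2·(-3)^j for some j ≥ 1.
Then w_{j+1} = 5w_j + 16·(-3)^j = 5·(-5^j − 2·(-3)^j) + 16·(-3)^j = -5^{j+1} − 10·(-3)^j + 16·(-3)^j = -5^{j+1} + 6·(-3)^j = -5^{j+1} − 2·(-3)^{j+1}.
So the formula holds for j+1, and by induction w_n = -5^n − 2·(-3)^n for all n ≥ 1.

w_n = -5^n − 2·(-3)^n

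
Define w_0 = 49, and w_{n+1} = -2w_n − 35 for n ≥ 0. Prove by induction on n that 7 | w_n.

Base case: w_0 = 49 = 7·7, so 7 | w_0.
Assume 7 | w_r, so w_r = 7t for some integer t.
Then w_{r+1} = -2w_r − 35 = -2·(7t) − 35 = 7(-2t − 5), so 7 | w_{r+1}.
By induction, 7 | w_n for all n ≥ 0.

7 | w_n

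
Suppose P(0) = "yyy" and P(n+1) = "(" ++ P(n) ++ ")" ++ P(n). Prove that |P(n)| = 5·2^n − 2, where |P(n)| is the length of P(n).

Base case: |P(0)| = 3, and 5·2^0 − 2 = 3.
Assume |P(k)| = 5·2^k − 2.
Then |P(k+1)| = 1 + |P(k)| + 1 + |P(k)| = 2|P(k)| + 2 = 2(5·2^k − 2) + 2 = 5·2^{k+1} − 4 + 2 = 5·2^{k+1} − 2.
By induction, |P(n)| = 5·2^n − 2 for all n ≥ 0.

|P(n)| = 5·2^n − 2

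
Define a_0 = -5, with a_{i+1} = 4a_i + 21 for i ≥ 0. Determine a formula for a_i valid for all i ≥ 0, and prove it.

Claim: a_i = 2·4^i − 7.

Base case: a_0 = -5, and 2·4^0 − 7 = 2 − 7 = -5.
Assume a_r = 2·4^r − 7 for some r ≥ 0.
Then a_{r+1} = 4a_r + 21 = 4·(2·4^r − 7) + 21 = 8·4^r − 28 + 21 = 2·4^{r+1} − 7.
So the formula holds for r+1, and by induction a_i = 2·4^i − 7 for all i ≥ 0.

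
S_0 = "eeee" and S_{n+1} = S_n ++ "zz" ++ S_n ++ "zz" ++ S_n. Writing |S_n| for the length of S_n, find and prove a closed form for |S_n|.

Claim: |S_n| = 6·3^n − 2.

Base case: |S_0| = 4, and 6·3^0 − 2 = 4.
Assume |S_k| = 6·3^k − 2.
Then |S_{k+1}| = 3|S_k| + 4 = 3(6·3^k − 2) + 4 = 6·3^{k+1} − 6 + 4 = 6·3^{k+1} − 2.
This completes the inductive step, so |S_n| = 6·3^n − 2 for all n ≥ 0.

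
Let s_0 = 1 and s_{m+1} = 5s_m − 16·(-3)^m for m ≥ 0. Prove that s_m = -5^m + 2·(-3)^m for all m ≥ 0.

Base case: s_0 = 1, and -5^0 + 2·(-3)^0 = -1 + 2 = 1.
Assume s_j = -5^j + 2·(-3)^j for some j ≥ 0.
Then s_{j+1} = 5s_j − 16·(-3)^j = 5·(-5^j + 2·(-3)^j) − 16·(-3)^j = -5^{j+1} + 10·(-3)^j − 16·(-3)^j = -5^{j+1} − 6·(-3)^j = -5^{j+1} + 2·(-3)^{j+1}.
This completes the inductive step, so s_m = -5^m + 2·(-3)^m for all m ≥ 0.

s_m = -5^m + 2·(-3)^m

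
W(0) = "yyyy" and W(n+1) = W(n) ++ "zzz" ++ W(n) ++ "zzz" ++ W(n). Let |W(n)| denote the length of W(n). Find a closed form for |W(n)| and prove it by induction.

Claim: |W(n)| = 7·3^n − 3.

Base case: |W(0)| = 4, and 7·3^0 − 3 = 4.
Assume |W(r)| = 7·3^r − 3.
Then |W(r+1)| = 3|W(r)| + 6 = 3(7·3^r − 3) + 6 = 7·3^{r+1} − 9 + 6 = 7·3^{r+1} − 3.
This completes the inductive step, so |W(n)| = 7·3^n − 3 for all n ≥ 0.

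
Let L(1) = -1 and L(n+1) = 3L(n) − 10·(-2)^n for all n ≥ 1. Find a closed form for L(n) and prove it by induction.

Claim: L(n) = 3^n + 2·(-2)^n.

Base case: L(1) = -1, and 3^1 + 2·(-2)^1 = 3 − 4 = -1.
Assume L(m) = 3^m + 2·(-2)^m for some m ≥ 1.
Then L(m+1) = 3L(m) − 10·(-2)^m = 3·(3^m + 2·(-2)^m) − 10·(-2)^m = 3^{m+1} + 6·(-2)^m − 10·(-2)^m = 3^{m+1} − 4·(-2)^m = 3^{m+1} + 2·(-2)^{m+1}.
This completes the inductive step, so L(n) = 3^n + 2·(-2)^n for all n ≥ 1.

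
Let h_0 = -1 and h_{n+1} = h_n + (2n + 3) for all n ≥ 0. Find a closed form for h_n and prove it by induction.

Claim: h_n = n^2 + 2n − 1.

Base case: h_0 = -1, and 0^2 + 2·0 − 1 = -1.
Assume h_j = j^2 + 2j − 1.
Then h_{j+1} = h_j + (2j + 3) = (j^2 + 2j − 1) + (2j + 3) = j^2 + 4j + 2,
and (j+1)^2 + 2·(j+1) − 1 = j^2 + 4j + 2.
This completes the inductive step, so h_n = n^2 + 2n − 1 for all n ≥ 0.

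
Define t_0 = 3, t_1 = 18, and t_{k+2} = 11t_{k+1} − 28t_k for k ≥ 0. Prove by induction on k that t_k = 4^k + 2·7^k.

Base cases: t_0 = 3 and 4^0 + 2·7^0 = 3; t_1 = 18 and 4^1 + 2·7^1 = 18.
Assume t_i = 4^i + 2·7^i for all 0 ≤ i ≤ j, where j ≥ 1.
Then t_{j+1} = 11t_j − 28t_{j−1} = 11·(4^j + 2·7^j) − 28·(4^{j−1} + 2·7^{j−1}) = (11·4 − 28)4^{j−1} + 2·(11·7 − 28)7^{j−1} = 16·4^{j−1} + 98·7^{j−1} = 4^{j+1} + 2·7^{j+1}.
So the formula holds for j+1, and by strong induction t_k = 4^k + 2·7^k for all k ≥ 0.

t_k = 4^k + 2·7^k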